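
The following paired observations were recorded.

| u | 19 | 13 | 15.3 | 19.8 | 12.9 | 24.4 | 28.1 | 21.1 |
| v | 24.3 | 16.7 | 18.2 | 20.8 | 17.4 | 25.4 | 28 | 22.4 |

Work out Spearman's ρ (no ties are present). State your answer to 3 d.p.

0.905

Rank u: 4, 2, 3, 5, 1, 7, 8, 6
Rank v: 6, 1, 3, 4, 2, 7, 8, 5
d = rank(u) − rank(v): -2, 1, 0, 1, -1, 0, 0, 1; Σd² = 8
ρ = 1 − 6Σd² / [n(n²−1)] = 1 − 6×8 / (8×63) = 1 − 48/504 ≈ 0.905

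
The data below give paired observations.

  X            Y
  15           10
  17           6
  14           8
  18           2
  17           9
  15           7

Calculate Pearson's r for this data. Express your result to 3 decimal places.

-0.639

n = 6, ΣX = 96, ΣY = 42, ΣX² = 1548, ΣY² = 334, ΣXY = 658
nΣXY − ΣXΣY = 3948 − 4032 = -84
nΣX² − (ΣX)² = 9288 − 9216 = 72; nΣY² − (ΣY)² = 2004 − 1764 = 240
r = -84 / √(72 × 240) = -84 / 131.4534 ≈ -0.639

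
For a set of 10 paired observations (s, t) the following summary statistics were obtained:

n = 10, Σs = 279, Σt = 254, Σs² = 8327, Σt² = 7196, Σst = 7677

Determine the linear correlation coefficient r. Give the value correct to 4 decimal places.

r = (nΣst − ΣsΣt) / √[(nΣs² − (Σs)²)(nΣt² − (Σt)²)]
Numerator: 10×7677 − 279×254 = 5904
Denominator: √[(83270 − 77841)(71960 − 64516)] = √[5429 × 7444] = 6357.1594
r = 5904 / 6357.1594 ≈ 0.9287

0.9287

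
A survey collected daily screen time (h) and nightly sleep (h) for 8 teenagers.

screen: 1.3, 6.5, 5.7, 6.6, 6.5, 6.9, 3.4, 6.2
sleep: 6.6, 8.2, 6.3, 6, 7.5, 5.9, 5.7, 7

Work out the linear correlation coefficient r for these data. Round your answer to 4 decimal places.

0.2500

n = 8, Σx = 43.1, Σy = 53.2, Σx² = 259.85, Σy² = 359.04, Σxy = 289.63
nΣxy − ΣxΣy = 2317.04 − 2292.92 = 24.12
nΣx² − (Σx)² = 2078.8 − 1857.61 = 221.19; nΣy² − (Σy)² = 2872.32 − 2830.24 = 42.08
r = 24.12 / √(221.19 × 42.08) = 24.12 / 96.4763 ≈ 0.2500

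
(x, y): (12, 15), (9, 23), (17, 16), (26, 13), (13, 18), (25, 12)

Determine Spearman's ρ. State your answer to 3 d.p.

-0.771

Rank x: 2, 1, 4, 6, 3, 5
Rank y: 3, 6, 4, 2, 5, 1
d = rank(x) − rank(y): -1, -5, 0, 4, -2, 4; Σd² = 62
ρ = 1 − 6Σd² / [n(n²−1)] = 1 − 6×62 / (6×35) = 1 − 372/210 ≈ -0.771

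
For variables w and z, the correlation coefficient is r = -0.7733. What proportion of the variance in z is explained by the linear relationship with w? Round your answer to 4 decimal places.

0.5980

r² = (-0.7733)² = 0.5980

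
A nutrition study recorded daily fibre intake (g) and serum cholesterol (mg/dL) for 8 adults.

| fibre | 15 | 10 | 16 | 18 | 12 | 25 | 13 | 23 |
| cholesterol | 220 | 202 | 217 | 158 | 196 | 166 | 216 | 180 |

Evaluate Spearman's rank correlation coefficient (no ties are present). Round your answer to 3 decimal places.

Rank fibre: 4, 1, 5, 6, 2, 8, 3, 7
Rank cholesterol: 8, 5, 7, 1, 4, 2, 6, 3
d = rank(fibre) − rank(cholesterol): -4, -4, -2, 5, -2, 6, -3, 4; Σd² = 126
ρ = 1 − 6Σd² / [n(n²−1)] = 1 − 6×126 / (8×63) = 1 − 756/504 ≈ -0.500

-0.500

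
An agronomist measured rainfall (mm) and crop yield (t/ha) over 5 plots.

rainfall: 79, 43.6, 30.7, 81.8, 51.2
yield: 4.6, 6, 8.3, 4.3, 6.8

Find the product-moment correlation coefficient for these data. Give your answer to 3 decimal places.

n = 5, Σx = 286.3, Σy = 30, Σx² = 18397.13, Σy² = 190.78, Σxy = 1579.71
nΣxy − ΣxΣy = 7898.55 − 8589 = -690.45
nΣx² − (Σx)² = 91985.65 − 81967.69 = 10017.96; nΣy² − (Σy)² = 953.9 − 900 = 53.9
r = -690.45 / √(10017.96 × 53.9) = -690.45 / 734.8252 ≈ -0.940

-0.940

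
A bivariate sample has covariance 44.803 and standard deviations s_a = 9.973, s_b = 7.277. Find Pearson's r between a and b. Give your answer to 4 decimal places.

r = Cov(a,b) / (s_a · s_b) = 44.803 / (9.973 × 7.277)
  = 44.803 / 72.5735 ≈ 0.6173

0.6173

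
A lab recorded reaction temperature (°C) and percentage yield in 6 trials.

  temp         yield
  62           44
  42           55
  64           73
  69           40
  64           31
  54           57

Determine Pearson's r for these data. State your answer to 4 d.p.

-0.3023

n = 6, Σx = 355, Σy = 300, Σx² = 21477, Σy² = 16100, Σxy = 17532
nΣxy − ΣxΣy = 105192 − 106500 = -1308
nΣx² − (Σx)² = 128862 − 126025 = 2837; nΣy² − (Σy)² = 96600 − 90000 = 6600
r = -1308 / √(2837 × 6600) = -1308 / 4327.1469 ≈ -0.3023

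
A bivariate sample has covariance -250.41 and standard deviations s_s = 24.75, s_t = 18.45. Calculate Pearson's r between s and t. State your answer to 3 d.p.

-0.548

r = Cov(s,t) / (s_s · s_t) = -250.41 / (24.75 × 18.45)
  = -250.41 / 456.6375 ≈ -0.548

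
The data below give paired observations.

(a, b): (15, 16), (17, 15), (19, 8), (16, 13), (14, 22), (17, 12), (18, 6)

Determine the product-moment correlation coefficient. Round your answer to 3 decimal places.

n = 7, Σa = 116, Σb = 92, Σa² = 1940, Σb² = 1378, Σab = 1475
nΣab − ΣaΣb = 10325 − 10672 = -347
nΣa² − (Σa)² = 13580 − 13456 = 124; nΣb² − (Σb)² = 9646 − 8464 = 1182
r = -347 / √(124 × 1182) = -347 / 382.8420 ≈ -0.906

-0.906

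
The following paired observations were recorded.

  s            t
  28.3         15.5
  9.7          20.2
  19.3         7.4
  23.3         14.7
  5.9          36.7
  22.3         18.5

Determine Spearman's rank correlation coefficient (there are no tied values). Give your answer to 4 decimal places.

Rank s: 6, 2, 3, 5, 1, 4
Rank t: 3, 5, 1, 2, 6, 4
d = rank(s) − rank(t): 3, -3, 2, 3, -5, 0; Σd² = 56
ρ = 1 − 6Σd² / [n(n²−1)] = 1 − 6×56 / (6×35) = 1 − 336/210 ≈ -0.6000

-0.6000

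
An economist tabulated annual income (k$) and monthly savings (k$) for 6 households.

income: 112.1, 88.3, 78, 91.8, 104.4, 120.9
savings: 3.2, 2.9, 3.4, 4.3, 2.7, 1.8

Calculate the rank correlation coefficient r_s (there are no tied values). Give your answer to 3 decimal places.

Rank income: 5, 2, 1, 3, 4, 6
Rank savings: 4, 3, 5, 6, 2, 1
d = rank(income) − rank(savings): 1, -1, -4, -3, 2, 5; Σd² = 56
ρ = 1 − 6Σd² / [n(n²−1)] = 1 − 6×56 / (6×35) = 1 − 336/210 ≈ -0.600

-0.600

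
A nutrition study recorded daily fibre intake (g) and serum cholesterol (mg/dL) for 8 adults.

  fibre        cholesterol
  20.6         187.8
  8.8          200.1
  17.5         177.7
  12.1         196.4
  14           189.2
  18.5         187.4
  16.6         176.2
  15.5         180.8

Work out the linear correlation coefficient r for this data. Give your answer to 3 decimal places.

-0.662

n = 8, Σx = 123.6, Σy = 1495.6, Σx² = 2008.52, Σy² = 280109.58, Σxy = 22958.77
nΣxy − ΣxΣy = 183670.16 − 184856.16 = -1186
nΣx² − (Σx)² = 16068.16 − 15276.96 = 791.2; nΣy² − (Σy)² = 2240876.64 − 2236819.36 = 4057.28
r = -1186 / √(791.2 × 4057.28) = -1186 / 1791.6808 ≈ -0.662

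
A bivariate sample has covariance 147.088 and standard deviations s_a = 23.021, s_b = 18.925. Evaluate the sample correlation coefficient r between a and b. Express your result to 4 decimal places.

0.3376

r = Cov(a,b) / (s_a · s_b) = 147.088 / (23.021 × 18.925)
  = 147.088 / 435.6724 ≈ 0.3376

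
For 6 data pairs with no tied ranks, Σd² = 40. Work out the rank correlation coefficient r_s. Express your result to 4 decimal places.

ρ = 1 − 6Σd² / [n(n²−1)] = 1 − 6×40 / (6×35)
  = 1 − 240/210 = 1 − 1.14286 ≈ -0.1429

-0.1429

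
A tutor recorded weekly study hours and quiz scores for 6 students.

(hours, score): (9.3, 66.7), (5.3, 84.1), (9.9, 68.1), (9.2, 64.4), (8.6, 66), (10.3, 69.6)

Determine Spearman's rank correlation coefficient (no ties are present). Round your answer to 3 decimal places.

Rank hours: 4, 1, 5, 3, 2, 6
Rank score: 3, 6, 4, 1, 2, 5
d = rank(hours) − rank(score): 1, -5, 1, 2, 0, 1; Σd² = 32
ρ = 1 − 6Σd² / [n(n²−1)] = 1 − 6×32 / (6×35) = 1 − 192/210 ≈ 0.086

0.086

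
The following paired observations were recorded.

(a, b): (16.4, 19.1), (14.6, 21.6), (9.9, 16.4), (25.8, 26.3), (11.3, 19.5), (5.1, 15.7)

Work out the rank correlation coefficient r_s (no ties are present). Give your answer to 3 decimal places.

Rank a: 5, 4, 2, 6, 3, 1
Rank b: 3, 5, 2, 6, 4, 1
d = rank(a) − rank(b): 2, -1, 0, 0, -1, 0; Σd² = 6
ρ = 1 − 6Σd² / [n(n²−1)] = 1 − 6×6 / (6×35) = 1 − 36/210 ≈ 0.829

0.829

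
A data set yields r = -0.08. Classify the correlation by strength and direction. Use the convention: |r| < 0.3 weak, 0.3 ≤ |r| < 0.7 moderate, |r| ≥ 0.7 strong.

r = -0.08 < 0 so the relationship is negative.
|r| = 0.08, which falls in the weak range.

weak negative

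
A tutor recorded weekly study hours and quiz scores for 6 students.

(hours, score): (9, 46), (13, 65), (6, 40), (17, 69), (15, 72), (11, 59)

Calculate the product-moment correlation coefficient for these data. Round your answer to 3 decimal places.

n = 6, Σx = 71, Σy = 351, Σx² = 921, Σy² = 21367, Σxy = 4401
nΣxy − ΣxΣy = 26406 − 24921 = 1485
nΣx² − (Σx)² = 5526 − 5041 = 485; nΣy² − (Σy)² = 128202 − 123201 = 5001
r = 1485 / √(485 × 5001) = 1485 / 1557.3969 ≈ 0.954

0.954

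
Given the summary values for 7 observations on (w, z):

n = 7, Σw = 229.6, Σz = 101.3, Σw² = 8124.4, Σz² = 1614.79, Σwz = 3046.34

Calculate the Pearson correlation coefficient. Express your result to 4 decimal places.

-0.9296

r = (nΣwz − ΣwΣz) / √[(nΣw² − (Σw)²)(nΣz² − (Σz)²)]
Numerator: 7×3046.34 − 229.6×101.3 = -1934.1
Denominator: √[(56870.8 − 52716.16)(11303.53 − 10261.69)] = √[4154.64 × 1041.84] = 2080.4976
r = -1934.1 / 2080.4976 ≈ -0.9296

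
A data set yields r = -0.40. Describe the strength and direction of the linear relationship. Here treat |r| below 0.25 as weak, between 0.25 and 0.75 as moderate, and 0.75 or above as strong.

r = -0.40 < 0 so the relationship is negative.
|r| = 0.40, which falls in the moderate range.

moderate negative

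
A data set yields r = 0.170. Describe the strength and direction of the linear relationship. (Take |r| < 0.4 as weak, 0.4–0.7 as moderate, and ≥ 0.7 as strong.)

r = 0.170 > 0 so the relationship is positive.
|r| = 0.170, which falls in the weak range.

weak positive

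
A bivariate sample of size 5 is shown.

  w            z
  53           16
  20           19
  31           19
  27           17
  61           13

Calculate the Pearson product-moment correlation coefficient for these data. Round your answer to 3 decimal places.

n = 5, Σw = 192, Σz = 84, Σw² = 8620, Σz² = 1436, Σwz = 3069
nΣwz − ΣwΣz = 15345 − 16128 = -783
nΣw² − (Σw)² = 43100 − 36864 = 6236; nΣz² − (Σz)² = 7180 − 7056 = 124
r = -783 / √(6236 × 124) = -783 / 879.3543 ≈ -0.890

-0.890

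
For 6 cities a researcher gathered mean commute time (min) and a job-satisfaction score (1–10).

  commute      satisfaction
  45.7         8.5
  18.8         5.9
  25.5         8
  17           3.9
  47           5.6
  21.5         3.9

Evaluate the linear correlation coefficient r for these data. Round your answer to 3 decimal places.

0.523

n = 6, Σx = 175.5, Σy = 35.8, Σx² = 6052.43, Σy² = 232.84, Σxy = 1116.72
nΣxy − ΣxΣy = 6700.32 − 6282.9 = 417.42
nΣx² − (Σx)² = 36314.58 − 30800.25 = 5514.33; nΣy² − (Σy)² = 1397.04 − 1281.64 = 115.4
r = 417.42 / √(5514.33 × 115.4) = 417.42 / 797.7178 ≈ 0.523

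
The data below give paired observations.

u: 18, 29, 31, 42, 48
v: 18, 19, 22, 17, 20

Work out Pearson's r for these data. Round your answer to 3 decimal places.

n = 5, Σu = 168, Σv = 96, Σu² = 6194, Σv² = 1858, Σuv = 3231
nΣuv − ΣuΣv = 16155 − 16128 = 27
nΣu² − (Σu)² = 30970 − 28224 = 2746; nΣv² − (Σv)² = 9290 − 9216 = 74
r = 27 / √(2746 × 74) = 27 / 450.7815 ≈ 0.060

0.060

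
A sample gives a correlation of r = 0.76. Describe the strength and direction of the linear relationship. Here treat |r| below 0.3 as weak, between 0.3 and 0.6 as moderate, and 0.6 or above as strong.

r = 0.76 > 0 so the relationship is positive.
|r| = 0.76, which falls in the strong range.

strong positive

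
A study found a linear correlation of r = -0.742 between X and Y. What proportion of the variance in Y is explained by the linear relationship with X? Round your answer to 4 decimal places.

r² = (-0.742)² = 0.5506

0.5506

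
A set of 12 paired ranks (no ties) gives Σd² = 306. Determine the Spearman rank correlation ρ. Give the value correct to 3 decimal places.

ρ = 1 − 6Σd² / [n(n²−1)] = 1 − 6×306 / (12×143)
  = 1 − 1836/1716 = 1 − 1.0699 ≈ -0.070

-0.070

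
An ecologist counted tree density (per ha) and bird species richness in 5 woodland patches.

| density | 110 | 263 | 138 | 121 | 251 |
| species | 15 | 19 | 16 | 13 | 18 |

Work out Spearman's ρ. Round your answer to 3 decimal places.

0.900

Rank density: 1, 5, 3, 2, 4
Rank species: 2, 5, 3, 1, 4
d = rank(density) − rank(species): -1, 0, 0, 1, 0; Σd² = 2
ρ = 1 − 6Σd² / [n(n²−1)] = 1 − 6×2 / (5×24) = 1 − 12/120 ≈ 0.900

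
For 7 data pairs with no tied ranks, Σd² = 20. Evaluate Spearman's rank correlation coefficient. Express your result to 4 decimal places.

ρ = 1 − 6Σd² / [n(n²−1)] = 1 − 6×20 / (7×48)
  = 1 − 120/336 = 1 − 0.35714 ≈ 0.6429

0.6429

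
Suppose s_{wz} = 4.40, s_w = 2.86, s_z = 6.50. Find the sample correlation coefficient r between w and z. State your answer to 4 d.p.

r = Cov(w,z) / (s_w · s_z) = 4.40 / (2.86 × 6.50)
  = 4.40 / 18.5900 ≈ 0.2367

0.2367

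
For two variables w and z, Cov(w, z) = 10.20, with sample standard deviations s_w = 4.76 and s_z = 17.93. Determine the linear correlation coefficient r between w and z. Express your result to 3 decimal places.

r = Cov(w,z) / (s_w · s_z) = 10.20 / (4.76 × 17.93)
  = 10.20 / 85.3468 ≈ 0.120

0.120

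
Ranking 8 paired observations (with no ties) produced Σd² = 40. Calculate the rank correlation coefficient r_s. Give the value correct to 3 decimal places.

0.524

ρ = 1 − 6Σd² / [n(n²−1)] = 1 − 6×40 / (8×63)
  = 1 − 240/504 = 1 − 0.4762 ≈ 0.524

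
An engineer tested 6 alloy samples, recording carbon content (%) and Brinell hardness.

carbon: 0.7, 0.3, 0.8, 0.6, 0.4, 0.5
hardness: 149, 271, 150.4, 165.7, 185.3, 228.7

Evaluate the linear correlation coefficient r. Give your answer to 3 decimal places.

n = 6, Σx = 3.3, Σy = 1150.1, Σx² = 1.99, Σy² = 232358.43, Σxy = 593.81
nΣxy − ΣxΣy = 3562.86 − 3795.33 = -232.47
nΣx² − (Σx)² = 11.94 − 10.89 = 1.05; nΣy² − (Σy)² = 1394150.58 − 1322730.01 = 71420.57
r = -232.47 / √(1.05 × 71420.57) = -232.47 / 273.8459 ≈ -0.849

-0.849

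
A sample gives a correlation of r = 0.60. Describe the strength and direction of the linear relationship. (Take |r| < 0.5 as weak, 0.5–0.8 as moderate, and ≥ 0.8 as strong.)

moderate positive

r = 0.60 > 0 so the relationship is positive.
|r| = 0.60, which falls in the moderate range.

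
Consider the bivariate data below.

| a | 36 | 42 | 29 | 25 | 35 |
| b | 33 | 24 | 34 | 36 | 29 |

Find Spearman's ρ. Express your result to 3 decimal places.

Rank a: 4, 5, 2, 1, 3
Rank b: 3, 1, 4, 5, 2
d = rank(a) − rank(b): 1, 4, -2, -4, 1; Σd² = 38
ρ = 1 − 6Σd² / [n(n²−1)] = 1 − 6×38 / (5×24) = 1 − 228/120 ≈ -0.900

-0.900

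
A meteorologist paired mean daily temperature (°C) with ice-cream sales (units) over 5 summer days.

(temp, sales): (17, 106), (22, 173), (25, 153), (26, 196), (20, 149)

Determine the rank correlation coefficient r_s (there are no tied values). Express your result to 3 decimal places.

0.900

Rank temp: 1, 3, 4, 5, 2
Rank sales: 1, 4, 3, 5, 2
d = rank(temp) − rank(sales): 0, -1, 1, 0, 0; Σd² = 2
ρ = 1 − 6Σd² / [n(n²−1)] = 1 − 6×2 / (5×24) = 1 − 12/120 ≈ 0.900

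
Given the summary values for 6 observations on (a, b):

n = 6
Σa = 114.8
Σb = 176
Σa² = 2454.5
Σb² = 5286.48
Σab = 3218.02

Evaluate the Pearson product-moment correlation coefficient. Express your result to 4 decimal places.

-0.8362

r = (nΣab − ΣaΣb) / √[(nΣa² − (Σa)²)(nΣb² − (Σb)²)]
Numerator: 6×3218.02 − 114.8×176 = -896.68
Denominator: √[(14727 − 13179.04)(31718.88 − 30976)] = √[1547.96 × 742.88] = 1072.3565
r = -896.68 / 1072.3565 ≈ -0.8362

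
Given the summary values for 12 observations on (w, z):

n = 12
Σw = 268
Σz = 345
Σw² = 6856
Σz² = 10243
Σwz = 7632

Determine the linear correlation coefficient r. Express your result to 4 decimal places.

-0.1374

r = (nΣwz − ΣwΣz) / √[(nΣw² − (Σw)²)(nΣz² − (Σz)²)]
Numerator: 12×7632 − 268×345 = -876
Denominator: √[(82272 − 71824)(122916 − 119025)] = √[10448 × 3891] = 6375.9837
r = -876 / 6375.9837 ≈ -0.1374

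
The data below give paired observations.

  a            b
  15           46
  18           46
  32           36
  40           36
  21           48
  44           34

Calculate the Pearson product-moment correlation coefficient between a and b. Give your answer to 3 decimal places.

n = 6, Σa = 170, Σb = 246, Σa² = 5550, Σb² = 10284, Σab = 6614
nΣab − ΣaΣb = 39684 − 41820 = -2136
nΣa² − (Σa)² = 33300 − 28900 = 4400; nΣb² − (Σb)² = 61704 − 60516 = 1188
r = -2136 / √(4400 × 1188) = -2136 / 2286.3071 ≈ -0.934

-0.934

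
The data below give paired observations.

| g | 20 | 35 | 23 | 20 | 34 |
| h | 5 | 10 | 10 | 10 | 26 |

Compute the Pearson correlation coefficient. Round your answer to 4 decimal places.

n = 5, Σg = 132, Σh = 61, Σg² = 3710, Σh² = 1001, Σgh = 1764
nΣgh − ΣgΣh = 8820 − 8052 = 768
nΣg² − (Σg)² = 18550 − 17424 = 1126; nΣh² − (Σh)² = 5005 − 3721 = 1284
r = 768 / √(1126 × 1284) = 768 / 1202.4076 ≈ 0.6387

0.6387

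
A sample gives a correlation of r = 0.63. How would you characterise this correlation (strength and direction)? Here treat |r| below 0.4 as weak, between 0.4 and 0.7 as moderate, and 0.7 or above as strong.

r = 0.63 > 0 so the relationship is positive.
|r| = 0.63, which falls in the moderate range.

moderate positive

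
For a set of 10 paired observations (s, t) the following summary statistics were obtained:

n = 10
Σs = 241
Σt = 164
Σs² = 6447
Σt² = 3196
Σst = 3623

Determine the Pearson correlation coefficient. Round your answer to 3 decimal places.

-0.579

r = (nΣst − ΣsΣt) / √[(nΣs² − (Σs)²)(nΣt² − (Σt)²)]
Numerator: 10×3623 − 241×164 = -3294
Denominator: √[(64470 − 58081)(31960 − 26896)] = √[6389 × 5064] = 5688.0485
r = -3294 / 5688.0485 ≈ -0.579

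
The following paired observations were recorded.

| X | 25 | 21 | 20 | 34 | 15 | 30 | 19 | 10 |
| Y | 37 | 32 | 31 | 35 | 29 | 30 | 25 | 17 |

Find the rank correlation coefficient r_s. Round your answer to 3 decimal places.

0.786

Rank X: 6, 5, 4, 8, 2, 7, 3, 1
Rank Y: 8, 6, 5, 7, 3, 4, 2, 1
d = rank(X) − rank(Y): -2, -1, -1, 1, -1, 3, 1, 0; Σd² = 18
ρ = 1 − 6Σd² / [n(n²−1)] = 1 − 6×18 / (8×63) = 1 − 108/504 ≈ 0.786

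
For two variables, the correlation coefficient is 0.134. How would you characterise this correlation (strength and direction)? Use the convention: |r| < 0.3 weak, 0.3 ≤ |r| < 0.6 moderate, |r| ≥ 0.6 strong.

weak positive

r = 0.134 > 0 so the relationship is positive.
|r| = 0.134, which falls in the weak range.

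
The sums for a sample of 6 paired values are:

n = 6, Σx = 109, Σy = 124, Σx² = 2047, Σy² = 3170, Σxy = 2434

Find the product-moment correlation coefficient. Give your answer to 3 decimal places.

r = (nΣxy − ΣxΣy) / √[(nΣx² − (Σx)²)(nΣy² − (Σy)²)]
Numerator: 6×2434 − 109×124 = 1088
Denominator: √[(12282 − 11881)(19020 − 15376)] = √[401 × 3644] = 1208.8193
r = 1088 / 1208.8193 ≈ 0.900

0.900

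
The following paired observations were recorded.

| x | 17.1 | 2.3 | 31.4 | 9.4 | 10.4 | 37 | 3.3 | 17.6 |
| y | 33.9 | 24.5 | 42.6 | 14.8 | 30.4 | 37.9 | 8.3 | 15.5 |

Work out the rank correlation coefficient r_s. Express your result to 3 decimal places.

0.714

Rank x: 5, 1, 7, 3, 4, 8, 2, 6
Rank y: 6, 4, 8, 2, 5, 7, 1, 3
d = rank(x) − rank(y): -1, -3, -1, 1, -1, 1, 1, 3; Σd² = 24
ρ = 1 − 6Σd² / [n(n²−1)] = 1 − 6×24 / (8×63) = 1 − 144/504 ≈ 0.714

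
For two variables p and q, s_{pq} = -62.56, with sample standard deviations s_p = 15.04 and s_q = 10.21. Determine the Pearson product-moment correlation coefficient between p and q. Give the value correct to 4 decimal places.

-0.4074

r = Cov(p,q) / (s_p · s_q) = -62.56 / (15.04 × 10.21)
  = -62.56 / 153.5584 ≈ -0.4074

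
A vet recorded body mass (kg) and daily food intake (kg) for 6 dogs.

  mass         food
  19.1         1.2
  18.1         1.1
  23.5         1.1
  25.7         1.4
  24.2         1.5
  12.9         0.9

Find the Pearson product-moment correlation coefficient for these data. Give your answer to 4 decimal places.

0.8312

n = 6, Σx = 123.5, Σy = 7.2, Σx² = 2657.21, Σy² = 8.88, Σxy = 152.57
nΣxy − ΣxΣy = 915.42 − 889.2 = 26.22
nΣx² − (Σx)² = 15943.26 − 15252.25 = 691.01; nΣy² − (Σy)² = 53.28 − 51.84 = 1.44
r = 26.22 / √(691.01 × 1.44) = 26.22 / 31.5445 ≈ 0.8312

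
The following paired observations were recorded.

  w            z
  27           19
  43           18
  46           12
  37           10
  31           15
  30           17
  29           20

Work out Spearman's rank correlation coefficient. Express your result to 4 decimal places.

Rank w: 1, 6, 7, 5, 4, 3, 2
Rank z: 6, 5, 2, 1, 3, 4, 7
d = rank(w) − rank(z): -5, 1, 5, 4, 1, -1, -5; Σd² = 94
ρ = 1 − 6Σd² / [n(n²−1)] = 1 − 6×94 / (7×48) = 1 − 564/336 ≈ -0.6786

-0.6786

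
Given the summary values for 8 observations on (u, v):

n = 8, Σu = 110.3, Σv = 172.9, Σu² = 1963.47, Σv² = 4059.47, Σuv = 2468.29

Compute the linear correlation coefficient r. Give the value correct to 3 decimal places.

0.223

r = (nΣuv − ΣuΣv) / √[(nΣu² − (Σu)²)(nΣv² − (Σv)²)]
Numerator: 8×2468.29 − 110.3×172.9 = 675.45
Denominator: √[(15707.76 − 12166.09)(32475.76 − 29894.41)] = √[3541.67 × 2581.35] = 3023.6220
r = 675.45 / 3023.6220 ≈ 0.223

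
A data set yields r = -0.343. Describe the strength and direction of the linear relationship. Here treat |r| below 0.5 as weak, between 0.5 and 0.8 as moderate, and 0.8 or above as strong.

r = -0.343 < 0 so the relationship is negative.
|r| = 0.343, which falls in the weak range.

weak negative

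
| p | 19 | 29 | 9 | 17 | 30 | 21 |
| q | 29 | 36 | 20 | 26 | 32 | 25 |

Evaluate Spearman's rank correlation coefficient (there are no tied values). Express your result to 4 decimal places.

Rank p: 3, 5, 1, 2, 6, 4
Rank q: 4, 6, 1, 3, 5, 2
d = rank(p) − rank(q): -1, -1, 0, -1, 1, 2; Σd² = 8
ρ = 1 − 6Σd² / [n(n²−1)] = 1 − 6×8 / (6×35) = 1 − 48/210 ≈ 0.7714

0.7714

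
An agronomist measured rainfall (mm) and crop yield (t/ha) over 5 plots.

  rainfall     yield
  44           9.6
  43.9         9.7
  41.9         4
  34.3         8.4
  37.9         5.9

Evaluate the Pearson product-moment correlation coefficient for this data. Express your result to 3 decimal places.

n = 5, Σx = 202, Σy = 37.6, Σx² = 8231.72, Σy² = 307.62, Σxy = 1527.56
nΣxy − ΣxΣy = 7637.8 − 7595.2 = 42.6
nΣx² − (Σx)² = 41158.6 − 40804 = 354.6; nΣy² − (Σy)² = 1538.1 − 1413.76 = 124.34
r = 42.6 / √(354.6 × 124.34) = 42.6 / 209.9785 ≈ 0.203

0.203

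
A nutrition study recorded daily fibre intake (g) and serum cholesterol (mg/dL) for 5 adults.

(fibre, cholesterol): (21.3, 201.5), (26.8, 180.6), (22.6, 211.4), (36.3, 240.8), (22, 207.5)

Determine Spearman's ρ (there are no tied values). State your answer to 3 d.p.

0.400

Rank fibre: 1, 4, 3, 5, 2
Rank cholesterol: 2, 1, 4, 5, 3
d = rank(fibre) − rank(cholesterol): -1, 3, -1, 0, -1; Σd² = 12
ρ = 1 − 6Σd² / [n(n²−1)] = 1 − 6×12 / (5×24) = 1 − 72/120 ≈ 0.400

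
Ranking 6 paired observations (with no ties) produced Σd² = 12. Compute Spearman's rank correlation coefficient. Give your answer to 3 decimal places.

ρ = 1 − 6Σd² / [n(n²−1)] = 1 − 6×12 / (6×35)
  = 1 − 72/210 = 1 − 0.3429 ≈ 0.657

0.657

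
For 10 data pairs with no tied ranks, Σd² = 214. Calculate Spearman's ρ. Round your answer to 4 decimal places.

ρ = 1 − 6Σd² / [n(n²−1)] = 1 − 6×214 / (10×99)
  = 1 − 1284/990 = 1 − 1.29697 ≈ -0.2970

-0.2970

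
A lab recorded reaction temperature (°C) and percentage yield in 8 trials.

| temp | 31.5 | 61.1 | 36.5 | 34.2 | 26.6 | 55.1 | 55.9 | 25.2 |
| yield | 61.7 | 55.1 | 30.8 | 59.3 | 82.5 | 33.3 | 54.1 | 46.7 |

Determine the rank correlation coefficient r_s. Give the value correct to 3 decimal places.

-0.310

Rank temp: 3, 8, 5, 4, 2, 6, 7, 1
Rank yield: 7, 5, 1, 6, 8, 2, 4, 3
d = rank(temp) − rank(yield): -4, 3, 4, -2, -6, 4, 3, -2; Σd² = 110
ρ = 1 − 6Σd² / [n(n²−1)] = 1 − 6×110 / (8×63) = 1 − 660/504 ≈ -0.310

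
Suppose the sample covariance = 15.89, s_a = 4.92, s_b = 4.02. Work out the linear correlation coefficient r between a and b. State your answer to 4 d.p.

0.8034

r = Cov(a,b) / (s_a · s_b) = 15.89 / (4.92 × 4.02)
  = 15.89 / 19.7784 ≈ 0.8034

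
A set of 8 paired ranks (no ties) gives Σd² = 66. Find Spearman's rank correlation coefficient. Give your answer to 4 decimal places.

ρ = 1 − 6Σd² / [n(n²−1)] = 1 − 6×66 / (8×63)
  = 1 − 396/504 = 1 − 0.78571 ≈ 0.2143

0.2143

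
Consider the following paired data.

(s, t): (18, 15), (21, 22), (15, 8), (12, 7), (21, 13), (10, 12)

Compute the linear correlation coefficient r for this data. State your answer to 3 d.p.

0.672

n = 6, Σs = 97, Σt = 77, Σs² = 1675, Σt² = 1135, Σst = 1329
nΣst − ΣsΣt = 7974 − 7469 = 505
nΣs² − (Σs)² = 10050 − 9409 = 641; nΣt² − (Σt)² = 6810 − 5929 = 881
r = 505 / √(641 × 881) = 505 / 751.4792 ≈ 0.672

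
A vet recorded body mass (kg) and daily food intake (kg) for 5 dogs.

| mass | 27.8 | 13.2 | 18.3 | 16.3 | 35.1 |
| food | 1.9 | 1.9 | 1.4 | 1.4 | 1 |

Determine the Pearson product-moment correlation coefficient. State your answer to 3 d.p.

n = 5, Σx = 110.7, Σy = 7.6, Σx² = 2779.67, Σy² = 12.14, Σxy = 161.44
nΣxy − ΣxΣy = 807.2 − 841.32 = -34.12
nΣx² − (Σx)² = 13898.35 − 12254.49 = 1643.86; nΣy² − (Σy)² = 60.7 − 57.76 = 2.94
r = -34.12 / √(1643.86 × 2.94) = -34.12 / 69.5194 ≈ -0.491

-0.491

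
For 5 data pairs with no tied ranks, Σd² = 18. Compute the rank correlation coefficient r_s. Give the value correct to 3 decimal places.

0.100

ρ = 1 − 6Σd² / [n(n²−1)] = 1 − 6×18 / (5×24)
  = 1 − 108/120 = 1 − 0.9000 ≈ 0.100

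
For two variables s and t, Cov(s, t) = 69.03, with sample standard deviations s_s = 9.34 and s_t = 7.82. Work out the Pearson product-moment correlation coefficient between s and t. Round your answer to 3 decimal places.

r = Cov(s,t) / (s_s · s_t) = 69.03 / (9.34 × 7.82)
  = 69.03 / 73.0388 ≈ 0.945

0.945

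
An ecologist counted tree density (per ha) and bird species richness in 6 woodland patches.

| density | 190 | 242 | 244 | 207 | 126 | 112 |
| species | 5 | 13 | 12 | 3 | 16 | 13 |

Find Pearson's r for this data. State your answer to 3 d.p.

n = 6, Σx = 1121, Σy = 62, Σx² = 225469, Σy² = 772, Σxy = 11117
nΣxy − ΣxΣy = 66702 − 69502 = -2800
nΣx² − (Σx)² = 1352814 − 1256641 = 96173; nΣy² − (Σy)² = 4632 − 3844 = 788
r = -2800 / √(96173 × 788) = -2800 / 8705.4192 ≈ -0.322

-0.322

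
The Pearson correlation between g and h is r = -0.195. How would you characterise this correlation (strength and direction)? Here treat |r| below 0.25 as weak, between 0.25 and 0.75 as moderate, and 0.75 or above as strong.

r = -0.195 < 0 so the relationship is negative.
|r| = 0.195, which falls in the weak range.

weak negative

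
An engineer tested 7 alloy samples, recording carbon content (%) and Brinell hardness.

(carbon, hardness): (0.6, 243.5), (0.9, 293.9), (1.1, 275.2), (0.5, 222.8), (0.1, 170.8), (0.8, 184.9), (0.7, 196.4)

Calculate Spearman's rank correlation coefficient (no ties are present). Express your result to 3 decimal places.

0.643

Rank carbon: 3, 6, 7, 2, 1, 5, 4
Rank hardness: 5, 7, 6, 4, 1, 2, 3
d = rank(carbon) − rank(hardness): -2, -1, 1, -2, 0, 3, 1; Σd² = 20
ρ = 1 − 6Σd² / [n(n²−1)] = 1 − 6×20 / (7×48) = 1 − 120/336 ≈ 0.643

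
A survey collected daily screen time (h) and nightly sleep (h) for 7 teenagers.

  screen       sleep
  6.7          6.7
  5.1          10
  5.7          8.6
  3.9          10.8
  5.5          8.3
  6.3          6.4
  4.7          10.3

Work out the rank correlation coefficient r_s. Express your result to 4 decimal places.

Rank screen: 7, 3, 5, 1, 4, 6, 2
Rank sleep: 2, 5, 4, 7, 3, 1, 6
d = rank(screen) − rank(sleep): 5, -2, 1, -6, 1, 5, -4; Σd² = 108
ρ = 1 − 6Σd² / [n(n²−1)] = 1 − 6×108 / (7×48) = 1 − 648/336 ≈ -0.9286

-0.9286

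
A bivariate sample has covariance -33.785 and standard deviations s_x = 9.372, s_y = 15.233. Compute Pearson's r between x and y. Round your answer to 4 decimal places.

-0.2366

r = Cov(x,y) / (s_x · s_y) = -33.785 / (9.372 × 15.233)
  = -33.785 / 142.7637 ≈ -0.2366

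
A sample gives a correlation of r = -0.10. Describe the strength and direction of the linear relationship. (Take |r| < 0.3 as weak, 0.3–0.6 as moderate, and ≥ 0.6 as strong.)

r = -0.10 < 0 so the relationship is negative.
|r| = 0.10, which falls in the weak range.

weak negative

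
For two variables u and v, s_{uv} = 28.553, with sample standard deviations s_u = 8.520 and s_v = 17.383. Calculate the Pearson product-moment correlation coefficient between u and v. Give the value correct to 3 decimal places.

0.193

r = Cov(u,v) / (s_u · s_v) = 28.553 / (8.520 × 17.383)
  = 28.553 / 148.1032 ≈ 0.193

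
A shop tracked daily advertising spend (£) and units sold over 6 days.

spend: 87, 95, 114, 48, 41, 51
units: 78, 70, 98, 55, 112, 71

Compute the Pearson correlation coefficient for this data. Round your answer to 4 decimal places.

n = 6, Σx = 436, Σy = 484, Σx² = 36176, Σy² = 41198, Σxy = 35461
nΣxy − ΣxΣy = 212766 − 211024 = 1742
nΣx² − (Σx)² = 217056 − 190096 = 26960; nΣy² − (Σy)² = 247188 − 234256 = 12932
r = 1742 / √(26960 × 12932) = 1742 / 18672.0840 ≈ 0.0933

0.0933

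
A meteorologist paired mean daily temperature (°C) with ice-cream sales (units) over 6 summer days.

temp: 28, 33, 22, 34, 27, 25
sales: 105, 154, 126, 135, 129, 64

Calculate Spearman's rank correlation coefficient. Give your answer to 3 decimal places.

Rank temp: 4, 5, 1, 6, 3, 2
Rank sales: 2, 6, 3, 5, 4, 1
d = rank(temp) − rank(sales): 2, -1, -2, 1, -1, 1; Σd² = 12
ρ = 1 − 6Σd² / [n(n²−1)] = 1 − 6×12 / (6×35) = 1 − 72/210 ≈ 0.657

0.657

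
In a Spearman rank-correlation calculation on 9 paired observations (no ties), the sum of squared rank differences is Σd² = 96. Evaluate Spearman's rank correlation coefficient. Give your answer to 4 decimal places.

ρ = 1 − 6Σd² / [n(n²−1)] = 1 − 6×96 / (9×80)
  = 1 − 576/720 = 1 − 0.80000 ≈ 0.2000

0.2000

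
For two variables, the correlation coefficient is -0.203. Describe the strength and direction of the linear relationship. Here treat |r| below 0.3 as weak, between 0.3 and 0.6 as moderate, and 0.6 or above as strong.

r = -0.203 < 0 so the relationship is negative.
|r| = 0.203, which falls in the weak range.

weak negative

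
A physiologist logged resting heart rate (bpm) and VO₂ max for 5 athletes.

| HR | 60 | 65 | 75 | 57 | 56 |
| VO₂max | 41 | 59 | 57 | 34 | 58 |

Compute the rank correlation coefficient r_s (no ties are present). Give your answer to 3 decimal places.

Rank HR: 3, 4, 5, 2, 1
Rank VO₂max: 2, 5, 3, 1, 4
d = rank(HR) − rank(VO₂max): 1, -1, 2, 1, -3; Σd² = 16
ρ = 1 − 6Σd² / [n(n²−1)] = 1 − 6×16 / (5×24) = 1 − 96/120 ≈ 0.200

0.200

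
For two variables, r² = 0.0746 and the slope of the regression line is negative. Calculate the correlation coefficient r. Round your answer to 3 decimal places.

-0.273

|r| = √0.0746 = 0.273
The association is negative, so r = −0.273.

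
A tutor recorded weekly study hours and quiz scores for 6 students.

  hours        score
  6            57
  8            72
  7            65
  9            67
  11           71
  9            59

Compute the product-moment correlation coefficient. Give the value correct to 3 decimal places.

0.551

n = 6, Σx = 50, Σy = 391, Σx² = 432, Σy² = 25669, Σxy = 3288
nΣxy − ΣxΣy = 19728 − 19550 = 178
nΣx² − (Σx)² = 2592 − 2500 = 92; nΣy² − (Σy)² = 154014 − 152881 = 1133
r = 178 / √(92 × 1133) = 178 / 322.8560 ≈ 0.551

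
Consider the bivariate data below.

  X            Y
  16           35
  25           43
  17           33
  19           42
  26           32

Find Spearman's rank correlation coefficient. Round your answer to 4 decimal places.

-0.1000

Rank X: 1, 4, 2, 3, 5
Rank Y: 3, 5, 2, 4, 1
d = rank(X) − rank(Y): -2, -1, 0, -1, 4; Σd² = 22
ρ = 1 − 6Σd² / [n(n²−1)] = 1 − 6×22 / (5×24) = 1 − 132/120 ≈ -0.1000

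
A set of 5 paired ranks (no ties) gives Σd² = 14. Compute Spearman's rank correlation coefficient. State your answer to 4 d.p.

ρ = 1 − 6Σd² / [n(n²−1)] = 1 − 6×14 / (5×24)
  = 1 − 84/120 = 1 − 0.70000 ≈ 0.3000

0.3000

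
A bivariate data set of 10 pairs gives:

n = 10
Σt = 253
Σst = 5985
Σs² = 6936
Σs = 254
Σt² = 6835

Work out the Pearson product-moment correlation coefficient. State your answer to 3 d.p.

r = (nΣst − ΣsΣt) / √[(nΣs² − (Σs)²)(nΣt² − (Σt)²)]
Numerator: 10×5985 − 254×253 = -4412
Denominator: √[(69360 − 64516)(68350 − 64009)] = √[4844 × 4341] = 4585.6084
r = -4412 / 4585.6084 ≈ -0.962

-0.962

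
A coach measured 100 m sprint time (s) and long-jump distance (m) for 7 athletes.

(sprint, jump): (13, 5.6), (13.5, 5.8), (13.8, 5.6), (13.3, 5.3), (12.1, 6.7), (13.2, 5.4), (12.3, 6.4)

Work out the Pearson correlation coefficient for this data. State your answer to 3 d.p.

n = 7, Σx = 91.2, Σy = 40.8, Σx² = 1190.52, Σy² = 239.46, Σxy = 529.94
nΣxy − ΣxΣy = 3709.58 − 3720.96 = -11.38
nΣx² − (Σx)² = 8333.64 − 8317.44 = 16.2; nΣy² − (Σy)² = 1676.22 − 1664.64 = 11.58
r = -11.38 / √(16.2 × 11.58) = -11.38 / 13.6966 ≈ -0.831

-0.831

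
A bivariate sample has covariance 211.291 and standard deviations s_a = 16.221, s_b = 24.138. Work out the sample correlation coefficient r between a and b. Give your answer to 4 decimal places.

0.5396

r = Cov(a,b) / (s_a · s_b) = 211.291 / (16.221 × 24.138)
  = 211.291 / 391.5425 ≈ 0.5396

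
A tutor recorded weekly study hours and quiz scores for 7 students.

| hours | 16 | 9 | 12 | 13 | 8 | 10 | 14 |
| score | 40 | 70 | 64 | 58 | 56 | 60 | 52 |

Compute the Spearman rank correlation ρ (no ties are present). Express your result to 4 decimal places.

-0.6071

Rank hours: 7, 2, 4, 5, 1, 3, 6
Rank score: 1, 7, 6, 4, 3, 5, 2
d = rank(hours) − rank(score): 6, -5, -2, 1, -2, -2, 4; Σd² = 90
ρ = 1 − 6Σd² / [n(n²−1)] = 1 − 6×90 / (7×48) = 1 − 540/336 ≈ -0.6071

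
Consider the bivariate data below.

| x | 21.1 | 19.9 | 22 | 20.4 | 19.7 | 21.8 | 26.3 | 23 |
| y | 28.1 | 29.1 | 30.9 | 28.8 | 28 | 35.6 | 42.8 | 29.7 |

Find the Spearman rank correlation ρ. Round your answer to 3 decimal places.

Rank x: 4, 2, 6, 3, 1, 5, 8, 7
Rank y: 2, 4, 6, 3, 1, 7, 8, 5
d = rank(x) − rank(y): 2, -2, 0, 0, 0, -2, 0, 2; Σd² = 16
ρ = 1 − 6Σd² / [n(n²−1)] = 1 − 6×16 / (8×63) = 1 − 96/504 ≈ 0.810

0.810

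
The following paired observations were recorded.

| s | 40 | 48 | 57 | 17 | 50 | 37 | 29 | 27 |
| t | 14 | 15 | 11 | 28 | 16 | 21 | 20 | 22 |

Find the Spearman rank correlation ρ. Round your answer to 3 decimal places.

-0.881

Rank s: 5, 6, 8, 1, 7, 4, 3, 2
Rank t: 2, 3, 1, 8, 4, 6, 5, 7
d = rank(s) − rank(t): 3, 3, 7, -7, 3, -2, -2, -5; Σd² = 158
ρ = 1 − 6Σd² / [n(n²−1)] = 1 − 6×158 / (8×63) = 1 − 948/504 ≈ -0.881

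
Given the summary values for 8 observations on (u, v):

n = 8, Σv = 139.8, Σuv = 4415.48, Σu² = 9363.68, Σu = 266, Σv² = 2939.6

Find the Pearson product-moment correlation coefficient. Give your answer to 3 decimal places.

-0.459

r = (nΣuv − ΣuΣv) / √[(nΣu² − (Σu)²)(nΣv² − (Σv)²)]
Numerator: 8×4415.48 − 266×139.8 = -1862.96
Denominator: √[(74909.44 − 70756)(23516.8 − 19544.04)] = √[4153.44 × 3972.76] = 4062.0956
r = -1862.96 / 4062.0956 ≈ -0.459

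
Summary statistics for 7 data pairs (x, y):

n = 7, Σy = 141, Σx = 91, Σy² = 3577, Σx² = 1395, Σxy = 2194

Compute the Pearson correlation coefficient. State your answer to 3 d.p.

r = (nΣxy − ΣxΣy) / √[(nΣx² − (Σx)²)(nΣy² − (Σy)²)]
Numerator: 7×2194 − 91×141 = 2527
Denominator: √[(9765 − 8281)(25039 − 19881)] = √[1484 × 5158] = 2766.6716
r = 2527 / 2766.6716 ≈ 0.913

0.913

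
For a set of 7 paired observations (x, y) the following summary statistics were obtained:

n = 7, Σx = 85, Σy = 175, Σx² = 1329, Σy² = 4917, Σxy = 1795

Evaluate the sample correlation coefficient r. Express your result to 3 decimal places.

r = (nΣxy − ΣxΣy) / √[(nΣx² − (Σx)²)(nΣy² − (Σy)²)]
Numerator: 7×1795 − 85×175 = -2310
Denominator: √[(9303 − 7225)(34419 − 30625)] = √[2078 × 3794] = 2807.8340
r = -2310 / 2807.8340 ≈ -0.823

-0.823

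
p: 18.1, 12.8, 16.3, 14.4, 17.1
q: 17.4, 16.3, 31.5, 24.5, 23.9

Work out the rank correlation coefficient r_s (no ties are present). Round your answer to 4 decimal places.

0.1000

Rank p: 5, 1, 3, 2, 4
Rank q: 2, 1, 5, 4, 3
d = rank(p) − rank(q): 3, 0, -2, -2, 1; Σd² = 18
ρ = 1 − 6Σd² / [n(n²−1)] = 1 − 6×18 / (5×24) = 1 − 108/120 ≈ 0.1000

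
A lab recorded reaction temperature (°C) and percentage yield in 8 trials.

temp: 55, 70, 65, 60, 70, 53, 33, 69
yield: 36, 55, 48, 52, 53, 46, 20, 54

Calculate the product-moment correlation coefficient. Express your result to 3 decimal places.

0.939

n = 8, Σx = 475, Σy = 364, Σx² = 29309, Σy² = 17570, Σxy = 22604
nΣxy − ΣxΣy = 180832 − 172900 = 7932
nΣx² − (Σx)² = 234472 − 225625 = 8847; nΣy² − (Σy)² = 140560 − 132496 = 8064
r = 7932 / √(8847 × 8064) = 7932 / 8446.4317 ≈ 0.939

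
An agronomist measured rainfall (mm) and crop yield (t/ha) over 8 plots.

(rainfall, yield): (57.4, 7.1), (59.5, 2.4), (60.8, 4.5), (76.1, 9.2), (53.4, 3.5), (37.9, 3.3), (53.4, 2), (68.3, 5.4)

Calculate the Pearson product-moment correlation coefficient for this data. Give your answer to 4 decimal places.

0.6652

n = 8, Σx = 466.8, Σy = 37.4, Σx² = 28127.28, Σy² = 217.36, Σxy = 2311.65
nΣxy − ΣxΣy = 18493.2 − 17458.32 = 1034.88
nΣx² − (Σx)² = 225018.24 − 217902.24 = 7116; nΣy² − (Σy)² = 1738.88 − 1398.76 = 340.12
r = 1034.88 / √(7116 × 340.12) = 1034.88 / 1555.7294 ≈ 0.6652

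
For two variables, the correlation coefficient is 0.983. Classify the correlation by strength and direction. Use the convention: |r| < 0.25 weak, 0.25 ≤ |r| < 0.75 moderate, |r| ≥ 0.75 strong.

strong positive

r = 0.983 > 0 so the relationship is positive.
|r| = 0.983, which falls in the strong range.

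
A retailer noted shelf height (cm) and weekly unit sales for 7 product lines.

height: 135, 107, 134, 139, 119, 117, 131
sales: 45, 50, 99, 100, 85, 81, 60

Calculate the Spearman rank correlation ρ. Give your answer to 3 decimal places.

0.357

Rank height: 6, 1, 5, 7, 3, 2, 4
Rank sales: 1, 2, 6, 7, 5, 4, 3
d = rank(height) − rank(sales): 5, -1, -1, 0, -2, -2, 1; Σd² = 36
ρ = 1 − 6Σd² / [n(n²−1)] = 1 − 6×36 / (7×48) = 1 − 216/336 ≈ 0.357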